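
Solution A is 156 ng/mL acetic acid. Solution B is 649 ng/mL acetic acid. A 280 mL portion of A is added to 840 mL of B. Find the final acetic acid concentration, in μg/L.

526 μg/L

C_mix = (C_A·V_A + C_B·V_B)/(V_A + V_B) = (156×280 + 649×840) / 1120 = 526 ng/mL = 526 μg/L.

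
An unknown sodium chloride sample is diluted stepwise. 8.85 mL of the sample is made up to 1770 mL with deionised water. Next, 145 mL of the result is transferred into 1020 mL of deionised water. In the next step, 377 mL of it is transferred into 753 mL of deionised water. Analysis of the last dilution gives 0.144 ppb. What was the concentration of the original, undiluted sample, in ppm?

0.694 ppm

Overall dilution factor = 200 × 8.034 × 2.997 = 4816.
Original = 0.144 ppb × 4816 = 694 ppb = 0.694 ppm.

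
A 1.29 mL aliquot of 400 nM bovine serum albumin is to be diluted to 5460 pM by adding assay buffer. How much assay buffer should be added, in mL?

5460 pM = 5.46 nM.
V₂ = C₁V₁/C₂ = 400 × 1.29 / 5.46 = 94.5 mL.
Diluent to add = V₂ − V₁ = 94.5 − 1.29 = 93.2 mL.

93.2 mL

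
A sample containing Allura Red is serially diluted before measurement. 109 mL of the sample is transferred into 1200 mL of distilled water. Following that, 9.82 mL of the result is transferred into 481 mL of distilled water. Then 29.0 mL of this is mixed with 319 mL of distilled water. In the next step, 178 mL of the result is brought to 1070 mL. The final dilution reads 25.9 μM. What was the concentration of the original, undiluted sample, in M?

1.12 M

Overall dilution factor = 12.01 × 49.98 × 12 × 6.011 = 4.33 × 10⁴.
Original = 25.9 μM × 4.33 × 10⁴ = 1.12 × 10⁶ μM = 1.12 M.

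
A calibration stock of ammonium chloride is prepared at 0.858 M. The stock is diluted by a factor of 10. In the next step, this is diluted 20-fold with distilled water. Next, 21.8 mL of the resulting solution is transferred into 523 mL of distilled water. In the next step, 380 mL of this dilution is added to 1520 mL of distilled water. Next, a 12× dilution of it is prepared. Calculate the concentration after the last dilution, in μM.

Overall dilution factor = 10 × 20 × 24.99 × 5 × 12 = 3.00 × 10⁵.
0.858 M / 3.00 × 10⁵ = 2.86 × 10⁻⁶ M = 2.86 μM.

2.86 μM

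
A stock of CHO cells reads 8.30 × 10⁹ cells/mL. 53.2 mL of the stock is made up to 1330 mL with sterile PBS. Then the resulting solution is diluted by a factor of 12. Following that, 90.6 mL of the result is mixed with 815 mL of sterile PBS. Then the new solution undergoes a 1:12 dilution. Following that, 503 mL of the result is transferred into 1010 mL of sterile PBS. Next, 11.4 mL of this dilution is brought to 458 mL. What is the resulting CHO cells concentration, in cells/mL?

1910 cells/mL

Overall dilution factor = 25 × 12 × 9.996 × 12 × 3.008 × 40.18 = 4.35 × 10⁶.
8.30 × 10⁹ cells/mL / 4.35 × 10⁶ = 1910 cells/mL.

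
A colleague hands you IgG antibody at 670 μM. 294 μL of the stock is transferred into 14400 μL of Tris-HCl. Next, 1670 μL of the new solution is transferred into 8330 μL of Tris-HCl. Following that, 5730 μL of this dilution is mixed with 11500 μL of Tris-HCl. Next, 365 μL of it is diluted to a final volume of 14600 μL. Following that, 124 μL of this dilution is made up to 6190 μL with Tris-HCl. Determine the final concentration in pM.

373 pM

Overall dilution factor = 49.98 × 5.988 × 3.007 × 40 × 49.92 = 1.80 × 10⁶.
670 μM / 1.80 × 10⁶ = 3.73 × 10⁻⁴ μM = 373 pM.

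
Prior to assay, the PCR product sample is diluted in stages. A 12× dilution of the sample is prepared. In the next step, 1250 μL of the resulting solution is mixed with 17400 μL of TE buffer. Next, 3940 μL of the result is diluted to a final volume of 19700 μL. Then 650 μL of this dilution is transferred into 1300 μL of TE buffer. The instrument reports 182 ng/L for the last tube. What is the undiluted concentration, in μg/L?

Overall dilution factor = 12 × 14.92 × 5 × 3 = 2686.
Original = 182 ng/L × 2686 = 4.89 × 10⁵ ng/L = 489 μg/L.

489 μg/L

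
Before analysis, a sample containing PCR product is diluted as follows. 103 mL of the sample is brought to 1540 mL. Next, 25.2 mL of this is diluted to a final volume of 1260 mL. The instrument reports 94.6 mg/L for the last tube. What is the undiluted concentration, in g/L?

70.7 g/L

Overall dilution factor = 14.95 × 50 = 748.
Original = 94.6 mg/L × 748 = 7.07 × 10⁴ mg/L = 70.7 g/L.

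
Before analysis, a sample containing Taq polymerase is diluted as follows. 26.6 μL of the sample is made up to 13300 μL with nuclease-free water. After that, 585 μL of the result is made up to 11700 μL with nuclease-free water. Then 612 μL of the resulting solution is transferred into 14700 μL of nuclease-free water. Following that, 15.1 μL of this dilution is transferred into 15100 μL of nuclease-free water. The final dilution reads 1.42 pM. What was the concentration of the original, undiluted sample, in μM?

Overall dilution factor = 500 × 20 × 25.02 × 1001 = 2.50 × 10⁸.
Original = 1.42 pM × 2.50 × 10⁸ = 3.56 × 10⁸ pM = 356 μM.

356 μM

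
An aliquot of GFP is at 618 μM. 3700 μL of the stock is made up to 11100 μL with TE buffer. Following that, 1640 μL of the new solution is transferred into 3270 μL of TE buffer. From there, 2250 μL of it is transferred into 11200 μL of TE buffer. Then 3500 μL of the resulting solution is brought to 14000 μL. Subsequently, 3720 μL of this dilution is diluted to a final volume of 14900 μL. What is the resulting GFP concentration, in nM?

718 nM

Overall dilution factor = 3 × 2.994 × 5.978 × 4 × 4.005 = 860.
618 μM / 860 = 0.718 μM = 718 nM.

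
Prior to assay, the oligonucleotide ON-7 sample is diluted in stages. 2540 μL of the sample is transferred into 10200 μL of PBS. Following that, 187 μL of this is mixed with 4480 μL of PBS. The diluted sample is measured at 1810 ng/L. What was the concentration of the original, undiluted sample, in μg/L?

Overall dilution factor = 5.016 × 24.96 = 125.
Original = 1810 ng/L × 125 = 2.27 × 10⁵ ng/L = 227 μg/L.

227 μg/L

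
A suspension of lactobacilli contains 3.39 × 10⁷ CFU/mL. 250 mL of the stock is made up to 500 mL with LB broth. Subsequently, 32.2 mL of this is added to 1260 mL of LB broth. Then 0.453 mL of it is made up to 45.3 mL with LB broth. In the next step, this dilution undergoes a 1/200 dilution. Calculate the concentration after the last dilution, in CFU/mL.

Overall dilution factor = 2 × 40.13 × 100 × 200 = 1.61 × 10⁶.
3.39 × 10⁷ CFU/mL / 1.61 × 10⁶ = 21.1 CFU/mL.

21.1 CFU/mL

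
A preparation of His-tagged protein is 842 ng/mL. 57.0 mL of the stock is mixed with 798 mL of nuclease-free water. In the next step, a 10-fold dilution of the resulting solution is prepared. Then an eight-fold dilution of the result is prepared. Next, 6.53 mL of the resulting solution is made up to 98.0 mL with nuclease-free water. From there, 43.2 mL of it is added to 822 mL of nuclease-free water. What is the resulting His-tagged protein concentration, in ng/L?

2.33 ng/L

Overall dilution factor = 15 × 10 × 8 × 15.01 × 20.03 = 3.61 × 10⁵.
842 ng/mL / 3.61 × 10⁵ = 2.33 × 10⁻³ ng/mL = 2.33 ng/L.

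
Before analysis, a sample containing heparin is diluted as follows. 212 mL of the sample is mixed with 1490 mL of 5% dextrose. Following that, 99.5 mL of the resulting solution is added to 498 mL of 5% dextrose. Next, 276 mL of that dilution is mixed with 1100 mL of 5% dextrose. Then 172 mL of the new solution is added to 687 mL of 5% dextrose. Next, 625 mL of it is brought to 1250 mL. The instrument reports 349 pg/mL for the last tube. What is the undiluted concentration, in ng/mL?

838 ng/mL

Overall dilution factor = 8.028 × 6.005 × 4.986 × 4.994 × 2 = 2401.
Original = 349 pg/mL × 2401 = 8.38 × 10⁵ pg/mL = 838 ng/mL.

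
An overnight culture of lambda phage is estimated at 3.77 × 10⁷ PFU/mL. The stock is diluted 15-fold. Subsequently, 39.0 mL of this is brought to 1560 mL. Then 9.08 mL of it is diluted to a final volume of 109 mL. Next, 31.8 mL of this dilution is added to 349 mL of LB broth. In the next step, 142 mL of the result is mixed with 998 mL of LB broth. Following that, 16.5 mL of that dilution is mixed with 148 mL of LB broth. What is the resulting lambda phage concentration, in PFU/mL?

Overall dilution factor = 15 × 40 × 12.00 × 11.97 × 8.028 × 9.970 = 6.90 × 10⁶.
3.77 × 10⁷ PFU/mL / 6.90 × 10⁶ = 5.46 PFU/mL.

5.46 PFU/mL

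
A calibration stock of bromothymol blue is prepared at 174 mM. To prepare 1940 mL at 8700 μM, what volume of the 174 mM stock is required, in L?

8700 μM = 8.70 mM.
V₁ = C₂V₂/C₁ = 8.70 × 1940 / 174 = 97.0 mL = 0.0970 L.

0.0970 L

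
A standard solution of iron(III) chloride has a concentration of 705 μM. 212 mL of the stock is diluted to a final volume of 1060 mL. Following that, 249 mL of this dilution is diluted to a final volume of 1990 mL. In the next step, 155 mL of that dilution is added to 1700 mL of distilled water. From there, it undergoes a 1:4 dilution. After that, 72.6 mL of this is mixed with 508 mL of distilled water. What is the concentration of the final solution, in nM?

46.1 nM

Overall dilution factor = 5 × 7.992 × 11.97 × 4 × 7.997 = 1.53 × 10⁴.
705 μM / 1.53 × 10⁴ = 0.0461 μM = 46.1 nM.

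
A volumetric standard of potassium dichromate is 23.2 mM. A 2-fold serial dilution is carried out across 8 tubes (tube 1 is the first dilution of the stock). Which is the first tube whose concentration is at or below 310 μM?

tube 7

Tube n has concentration 23.2 mM / 2ⁿ.
Need 2ⁿ ≥ 23.2 mM / 310 μM = 74.8, so n ≥ 6.23.
First such tube: n = 7.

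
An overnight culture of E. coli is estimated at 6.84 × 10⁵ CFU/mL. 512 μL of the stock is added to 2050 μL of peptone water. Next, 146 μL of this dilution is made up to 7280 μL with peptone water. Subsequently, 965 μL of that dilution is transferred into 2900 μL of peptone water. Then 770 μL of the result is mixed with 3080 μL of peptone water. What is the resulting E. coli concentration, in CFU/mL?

137 CFU/mL

Overall dilution factor = 5.004 × 49.86 × 4.005 × 5 = 4997.
6.84 × 10⁵ CFU/mL / 4997 = 137 CFU/mL.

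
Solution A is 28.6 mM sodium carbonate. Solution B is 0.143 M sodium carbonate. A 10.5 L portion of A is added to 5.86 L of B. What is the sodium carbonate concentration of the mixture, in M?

C_B = 0.143 M = 143 mM.
C_mix = (C_A·V_A + C_B·V_B)/(V_A + V_B) = (28.6×10.5 + 143×5.86) / 16.36 = 69.6 mM = 0.0696 M.

0.0696 M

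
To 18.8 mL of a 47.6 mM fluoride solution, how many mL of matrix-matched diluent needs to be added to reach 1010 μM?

867 mL

1010 μM = 1.01 mM.
V₂ = C₁V₁/C₂ = 47.6 × 18.8 / 1.01 = 886 mL.
Diluent to add = V₂ − V₁ = 886 − 18.8 = 867 mL.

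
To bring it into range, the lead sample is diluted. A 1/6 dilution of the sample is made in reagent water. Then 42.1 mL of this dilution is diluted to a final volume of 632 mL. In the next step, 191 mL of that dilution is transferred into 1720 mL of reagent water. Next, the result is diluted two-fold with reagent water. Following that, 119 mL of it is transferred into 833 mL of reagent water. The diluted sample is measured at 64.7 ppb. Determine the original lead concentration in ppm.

933 ppm

Overall dilution factor = 6 × 15.01 × 10.01 × 2 × 8 = 1.44 × 10⁴.
Original = 64.7 ppb × 1.44 × 10⁴ = 9.33 × 10⁵ ppb = 933 ppm.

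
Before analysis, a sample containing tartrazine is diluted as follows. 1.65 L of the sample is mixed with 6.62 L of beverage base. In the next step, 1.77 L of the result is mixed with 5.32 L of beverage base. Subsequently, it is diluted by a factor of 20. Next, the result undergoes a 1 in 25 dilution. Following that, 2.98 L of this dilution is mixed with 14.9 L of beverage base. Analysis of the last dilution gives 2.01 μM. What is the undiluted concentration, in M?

Overall dilution factor = 5.012 × 4.006 × 20 × 25 × 6 = 6.02 × 10⁴.
Original = 2.01 μM × 6.02 × 10⁴ = 1.21 × 10⁵ μM = 0.121 M.

0.121 M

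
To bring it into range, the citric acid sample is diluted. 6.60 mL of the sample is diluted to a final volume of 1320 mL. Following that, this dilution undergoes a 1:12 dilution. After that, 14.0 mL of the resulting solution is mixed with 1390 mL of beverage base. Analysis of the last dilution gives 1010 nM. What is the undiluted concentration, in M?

Overall dilution factor = 200 × 12 × 100.3 = 2.41 × 10⁵.
Original = 1010 nM × 2.41 × 10⁵ = 2.43 × 10⁸ nM = 0.243 M.

0.243 M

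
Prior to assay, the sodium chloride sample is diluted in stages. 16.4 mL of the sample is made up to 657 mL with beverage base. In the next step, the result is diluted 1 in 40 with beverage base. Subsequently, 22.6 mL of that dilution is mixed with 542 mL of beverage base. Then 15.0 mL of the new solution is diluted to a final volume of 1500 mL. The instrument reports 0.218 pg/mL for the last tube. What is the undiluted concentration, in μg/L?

Overall dilution factor = 40.06 × 40 × 24.98 × 100 = 4.00 × 10⁶.
Original = 0.218 pg/mL × 4.00 × 10⁶ = 8.73 × 10⁵ pg/mL = 873 μg/L.

873 μg/L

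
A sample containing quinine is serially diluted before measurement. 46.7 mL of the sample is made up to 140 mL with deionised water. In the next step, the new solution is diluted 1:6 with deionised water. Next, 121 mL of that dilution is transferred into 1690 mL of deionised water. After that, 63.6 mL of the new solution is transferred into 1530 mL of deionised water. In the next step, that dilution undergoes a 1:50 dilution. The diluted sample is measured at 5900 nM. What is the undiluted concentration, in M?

Overall dilution factor = 2.998 × 6 × 14.97 × 25.06 × 50 = 3.37 × 10⁵.
Original = 5900 nM × 3.37 × 10⁵ = 1.99 × 10⁹ nM = 1.99 M.

1.99 M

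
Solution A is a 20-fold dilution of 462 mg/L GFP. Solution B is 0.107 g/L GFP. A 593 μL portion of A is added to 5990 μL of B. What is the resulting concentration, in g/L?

0.0994 g/L

C_A = 462 mg/L / 20 = 23.1 mg/L.
C_B = 0.107 g/L = 107 mg/L.
C_mix = (C_A·V_A + C_B·V_B)/(V_A + V_B) = (23.1×593 + 107×5990) / 6583 = 99.4 mg/L = 0.0994 g/L.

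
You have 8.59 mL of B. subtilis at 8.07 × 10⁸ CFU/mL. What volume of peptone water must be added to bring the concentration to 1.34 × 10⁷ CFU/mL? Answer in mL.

509 mL

V₂ = C₁V₁/C₂ = 8.07 × 10⁸ × 8.59 / 1.34 × 10⁷ = 517 mL.
Diluent to add = V₂ − V₁ = 517 − 8.59 = 509 mL.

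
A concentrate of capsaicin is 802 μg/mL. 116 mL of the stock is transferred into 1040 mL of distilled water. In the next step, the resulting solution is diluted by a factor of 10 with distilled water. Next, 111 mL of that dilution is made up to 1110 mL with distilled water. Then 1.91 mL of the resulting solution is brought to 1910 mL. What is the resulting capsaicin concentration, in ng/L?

Overall dilution factor = 9.966 × 10 × 10 × 1000 = 9.97 × 10⁵.
802 μg/mL / 9.97 × 10⁵ = 8.05 × 10⁻⁴ μg/mL = 805 ng/L.

805 ng/L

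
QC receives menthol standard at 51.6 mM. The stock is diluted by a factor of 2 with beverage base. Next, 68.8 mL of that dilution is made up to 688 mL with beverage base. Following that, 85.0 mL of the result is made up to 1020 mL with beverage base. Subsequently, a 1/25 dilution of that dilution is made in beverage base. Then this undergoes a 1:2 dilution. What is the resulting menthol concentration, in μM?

Overall dilution factor = 2 × 10 × 12 × 25 × 2 = 1.20 × 10⁴.
51.6 mM / 1.20 × 10⁴ = 4.30 × 10⁻³ mM = 4.30 μM.

4.30 μM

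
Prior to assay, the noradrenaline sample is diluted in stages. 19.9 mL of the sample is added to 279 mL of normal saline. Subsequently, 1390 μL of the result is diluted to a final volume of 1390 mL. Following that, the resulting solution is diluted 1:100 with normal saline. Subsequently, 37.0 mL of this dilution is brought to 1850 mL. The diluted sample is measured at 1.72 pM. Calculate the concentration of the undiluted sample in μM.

129 μM

Overall dilution factor = 15.02 × 1000 × 100 × 50 = 7.51 × 10⁷.
Original = 1.72 pM × 7.51 × 10⁷ = 1.29 × 10⁸ pM = 129 μM.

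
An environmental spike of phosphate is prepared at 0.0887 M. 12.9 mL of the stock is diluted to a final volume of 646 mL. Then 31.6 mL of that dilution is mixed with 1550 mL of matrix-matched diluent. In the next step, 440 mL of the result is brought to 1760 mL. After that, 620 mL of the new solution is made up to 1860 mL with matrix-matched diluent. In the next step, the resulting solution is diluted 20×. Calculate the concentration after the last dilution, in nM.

147 nM

Overall dilution factor = 50.08 × 50.05 × 4 × 3 × 20 = 6.02 × 10⁵.
0.0887 M / 6.02 × 10⁵ = 1.47 × 10⁻⁷ M = 147 nM.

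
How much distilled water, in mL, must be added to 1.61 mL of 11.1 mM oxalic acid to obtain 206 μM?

85.1 mL

206 μM = 0.206 mM.
V₂ = C₁V₁/C₂ = 11.1 × 1.61 / 0.206 = 86.8 mL.
Diluent to add = V₂ − V₁ = 86.8 − 1.61 = 85.1 mL.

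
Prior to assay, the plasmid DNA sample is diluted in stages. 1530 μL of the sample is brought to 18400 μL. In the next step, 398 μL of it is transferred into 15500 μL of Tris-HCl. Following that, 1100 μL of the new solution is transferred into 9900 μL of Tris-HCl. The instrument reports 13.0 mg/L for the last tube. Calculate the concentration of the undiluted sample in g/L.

Overall dilution factor = 12.03 × 39.94 × 10 = 4804.
Original = 13.0 mg/L × 4804 = 6.24 × 10⁴ mg/L = 62.4 g/L.

62.4 g/L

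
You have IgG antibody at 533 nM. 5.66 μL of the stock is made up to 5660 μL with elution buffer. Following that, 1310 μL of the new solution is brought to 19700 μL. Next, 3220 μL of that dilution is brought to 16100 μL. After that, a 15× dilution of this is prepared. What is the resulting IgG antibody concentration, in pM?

Overall dilution factor = 1000 × 15.04 × 5 × 15 = 1.13 × 10⁶.
533 nM / 1.13 × 10⁶ = 4.73 × 10⁻⁴ nM = 0.473 pM.

0.473 pM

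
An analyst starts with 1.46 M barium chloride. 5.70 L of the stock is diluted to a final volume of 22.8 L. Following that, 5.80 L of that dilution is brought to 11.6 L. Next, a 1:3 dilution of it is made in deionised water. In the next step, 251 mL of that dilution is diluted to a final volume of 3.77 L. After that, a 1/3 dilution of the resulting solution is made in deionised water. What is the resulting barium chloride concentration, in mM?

Overall dilution factor = 4 × 2 × 3 × 15.02 × 3 = 1081.
1.46 M / 1081 = 1.35 × 10⁻³ M = 1.35 mM.

1.35 mM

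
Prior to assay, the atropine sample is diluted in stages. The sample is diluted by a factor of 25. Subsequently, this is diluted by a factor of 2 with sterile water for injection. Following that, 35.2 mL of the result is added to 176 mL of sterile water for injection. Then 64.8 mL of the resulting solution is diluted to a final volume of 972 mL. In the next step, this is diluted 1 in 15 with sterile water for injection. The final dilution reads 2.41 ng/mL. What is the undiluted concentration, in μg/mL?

163 μg/mL

Overall dilution factor = 25 × 2 × 6 × 15 × 15 = 6.75 × 10⁴.
Original = 2.41 ng/mL × 6.75 × 10⁴ = 1.63 × 10⁵ ng/mL = 163 μg/mL.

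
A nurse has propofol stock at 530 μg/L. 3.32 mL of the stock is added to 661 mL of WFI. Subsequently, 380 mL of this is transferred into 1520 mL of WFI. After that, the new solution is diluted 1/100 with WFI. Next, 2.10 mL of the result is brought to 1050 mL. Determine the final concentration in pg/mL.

0.0106 pg/mL

Overall dilution factor = 200.1 × 5 × 100 × 500 = 5.00 × 10⁷.
530 μg/L / 5.00 × 10⁷ = 1.06 × 10⁻⁵ μg/L = 0.0106 pg/mL.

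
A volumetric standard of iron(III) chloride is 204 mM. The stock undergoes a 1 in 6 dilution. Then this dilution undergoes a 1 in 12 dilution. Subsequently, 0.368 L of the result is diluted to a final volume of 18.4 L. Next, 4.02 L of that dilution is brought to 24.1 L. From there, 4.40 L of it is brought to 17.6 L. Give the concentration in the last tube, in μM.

Overall dilution factor = 6 × 12 × 50 × 5.995 × 4 = 8.63 × 10⁴.
204 mM / 8.63 × 10⁴ = 2.36 × 10⁻³ mM = 2.36 μM.

2.36 μM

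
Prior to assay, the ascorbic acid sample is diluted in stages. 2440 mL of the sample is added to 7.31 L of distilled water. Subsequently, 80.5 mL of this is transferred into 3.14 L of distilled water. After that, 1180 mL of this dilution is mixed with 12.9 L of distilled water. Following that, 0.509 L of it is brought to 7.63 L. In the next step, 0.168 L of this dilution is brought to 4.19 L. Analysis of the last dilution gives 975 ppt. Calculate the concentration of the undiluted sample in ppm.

Overall dilution factor = 3.996 × 40.01 × 11.93 × 14.99 × 24.94 = 7.13 × 10⁵.
Original = 975 ppt × 7.13 × 10⁵ = 6.95 × 10⁸ ppt = 695 ppm.

695 ppm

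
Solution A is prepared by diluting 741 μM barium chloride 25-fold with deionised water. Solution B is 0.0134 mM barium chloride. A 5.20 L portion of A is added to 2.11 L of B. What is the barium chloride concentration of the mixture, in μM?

C_A = 741 μM / 25 = 29.6 μM.
C_B = 0.0134 mM = 13.4 μM.
C_mix = (C_A·V_A + C_B·V_B)/(V_A + V_B) = (29.6×5.20 + 13.4×2.11) / 7.310 = 25.0 μM.

25.0 μM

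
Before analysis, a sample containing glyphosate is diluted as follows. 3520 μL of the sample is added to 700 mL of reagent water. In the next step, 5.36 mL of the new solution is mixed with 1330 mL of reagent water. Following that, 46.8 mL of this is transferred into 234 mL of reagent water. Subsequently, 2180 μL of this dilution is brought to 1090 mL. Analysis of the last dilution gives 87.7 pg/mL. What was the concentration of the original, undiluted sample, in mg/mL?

Overall dilution factor = 199.9 × 249.1 × 6 × 500 = 1.49 × 10⁸.
Original = 87.7 pg/mL × 1.49 × 10⁸ = 1.31 × 10¹⁰ pg/mL = 13.1 mg/mL.

13.1 mg/mL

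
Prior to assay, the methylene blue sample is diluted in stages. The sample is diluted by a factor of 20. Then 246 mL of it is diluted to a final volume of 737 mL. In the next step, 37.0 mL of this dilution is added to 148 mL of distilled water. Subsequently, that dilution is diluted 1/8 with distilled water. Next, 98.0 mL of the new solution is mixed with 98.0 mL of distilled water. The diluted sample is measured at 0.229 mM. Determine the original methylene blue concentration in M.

Overall dilution factor = 20 × 2.996 × 5 × 8 × 2 = 4793.
Original = 0.229 mM × 4793 = 1098 mM = 1.10 M.

1.10 M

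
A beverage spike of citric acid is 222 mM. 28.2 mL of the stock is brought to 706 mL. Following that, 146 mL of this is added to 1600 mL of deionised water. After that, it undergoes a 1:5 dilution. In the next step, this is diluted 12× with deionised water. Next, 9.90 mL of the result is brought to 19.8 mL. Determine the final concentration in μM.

Overall dilution factor = 25.04 × 11.96 × 5 × 12 × 2 = 3.59 × 10⁴.
222 mM / 3.59 × 10⁴ = 6.18 × 10⁻³ mM = 6.18 μM.

6.18 μM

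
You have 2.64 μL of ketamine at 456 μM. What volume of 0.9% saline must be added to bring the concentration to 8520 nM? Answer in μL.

8520 nM = 8.52 μM.
V₂ = C₁V₁/C₂ = 456 × 2.64 / 8.52 = 141 μL.
Diluent to add = V₂ − V₁ = 141 − 2.64 = 139 μL.

139 μL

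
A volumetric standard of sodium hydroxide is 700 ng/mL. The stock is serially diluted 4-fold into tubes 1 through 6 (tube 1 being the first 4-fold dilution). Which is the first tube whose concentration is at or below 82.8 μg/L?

Tube n has concentration 700 ng/mL / 4ⁿ.
Need 4ⁿ ≥ 700 ng/mL / 82.8 μg/L = 8.45, so n ≥ 1.54.
First such tube: n = 2.

tube 2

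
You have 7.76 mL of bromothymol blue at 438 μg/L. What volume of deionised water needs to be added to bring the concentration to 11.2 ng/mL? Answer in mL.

11.2 ng/mL = 11.2 μg/L.
V₂ = C₁V₁/C₂ = 438 × 7.76 / 11.2 = 303 mL.
Diluent to add = V₂ − V₁ = 303 − 7.76 = 296 mL.

296 mL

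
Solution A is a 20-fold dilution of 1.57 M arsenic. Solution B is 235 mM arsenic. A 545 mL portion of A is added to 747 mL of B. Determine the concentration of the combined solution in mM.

169 mM

C_A = 1.57 M / 20 = 0.0785 M.
C_B = 235 mM = 0.235 M.
C_mix = (C_A·V_A + C_B·V_B)/(V_A + V_B) = (0.0785×545 + 0.235×747) / 1292 = 0.169 M = 169 mM.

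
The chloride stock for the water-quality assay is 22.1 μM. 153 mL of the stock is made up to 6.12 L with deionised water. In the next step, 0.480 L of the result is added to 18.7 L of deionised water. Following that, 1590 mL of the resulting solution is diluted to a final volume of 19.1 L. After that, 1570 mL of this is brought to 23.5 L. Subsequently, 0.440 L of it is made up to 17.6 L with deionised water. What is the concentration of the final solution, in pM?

Overall dilution factor = 40 × 39.96 × 12.01 × 14.97 × 40 = 1.15 × 10⁷.
22.1 μM / 1.15 × 10⁷ = 1.92 × 10⁻⁶ μM = 1.92 pM.

1.92 pM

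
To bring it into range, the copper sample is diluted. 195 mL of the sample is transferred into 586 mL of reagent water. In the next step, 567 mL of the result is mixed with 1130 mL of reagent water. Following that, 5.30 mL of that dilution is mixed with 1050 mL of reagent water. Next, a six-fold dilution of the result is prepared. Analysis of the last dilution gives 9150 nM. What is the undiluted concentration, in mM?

Overall dilution factor = 4.005 × 2.993 × 199.1 × 6 = 1.43 × 10⁴.
Original = 9150 nM × 1.43 × 10⁴ = 1.31 × 10⁸ nM = 131 mM.

131 mM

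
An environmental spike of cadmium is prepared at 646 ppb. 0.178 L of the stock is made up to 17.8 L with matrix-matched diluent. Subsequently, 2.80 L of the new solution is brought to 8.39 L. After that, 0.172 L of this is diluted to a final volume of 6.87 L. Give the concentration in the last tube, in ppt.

Overall dilution factor = 100 × 2.996 × 39.94 = 1.20 × 10⁴.
646 ppb / 1.20 × 10⁴ = 0.0540 ppb = 54.0 ppt.

54.0 ppt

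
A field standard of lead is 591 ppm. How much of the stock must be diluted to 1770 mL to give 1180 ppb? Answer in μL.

1180 ppb = 1.18 ppm.
V₁ = C₂V₂/C₁ = 1.18 × 1770 / 591 = 3.53 mL = 3530 μL.

3530 μL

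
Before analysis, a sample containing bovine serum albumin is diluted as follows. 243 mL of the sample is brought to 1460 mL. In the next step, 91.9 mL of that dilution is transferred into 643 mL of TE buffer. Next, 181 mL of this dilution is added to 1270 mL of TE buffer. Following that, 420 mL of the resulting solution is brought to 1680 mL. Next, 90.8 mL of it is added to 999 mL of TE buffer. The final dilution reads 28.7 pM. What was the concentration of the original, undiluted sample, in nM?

531 nM

Overall dilution factor = 6.008 × 7.997 × 8.017 × 4 × 12.00 = 1.85 × 10⁴.
Original = 28.7 pM × 1.85 × 10⁴ = 5.31 × 10⁵ pM = 531 nM.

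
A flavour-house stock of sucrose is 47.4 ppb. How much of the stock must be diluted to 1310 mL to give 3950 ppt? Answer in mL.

3950 ppt = 3.95 ppb.
V₁ = C₂V₂/C₁ = 3.95 × 1310 / 47.4 = 109 mL.

109 mL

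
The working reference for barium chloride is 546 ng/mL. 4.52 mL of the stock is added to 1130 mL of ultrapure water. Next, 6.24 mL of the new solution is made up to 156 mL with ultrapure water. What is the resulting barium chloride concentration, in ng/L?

87.0 ng/L

Overall dilution factor = 251 × 25 = 6275.
546 ng/mL / 6275 = 0.0870 ng/mL = 87.0 ng/L.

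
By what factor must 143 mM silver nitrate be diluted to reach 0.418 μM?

3.42 × 10⁵

Factor = C₀/C_target = 143 mM / 0.418 μM = 3.42 × 10⁵.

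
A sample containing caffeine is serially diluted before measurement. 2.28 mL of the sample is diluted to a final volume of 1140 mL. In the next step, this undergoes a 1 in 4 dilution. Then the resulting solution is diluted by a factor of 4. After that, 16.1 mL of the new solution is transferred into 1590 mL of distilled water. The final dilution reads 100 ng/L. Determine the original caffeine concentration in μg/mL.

79.8 μg/mL

Overall dilution factor = 500 × 4 × 4 × 99.76 = 7.98 × 10⁵.
Original = 100 ng/L × 7.98 × 10⁵ = 7.98 × 10⁷ ng/L = 79.8 μg/mL.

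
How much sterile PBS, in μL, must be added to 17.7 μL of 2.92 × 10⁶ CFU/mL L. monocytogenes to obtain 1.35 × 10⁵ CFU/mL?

365 μL

V₂ = C₁V₁/C₂ = 2.92 × 10⁶ × 17.7 / 1.35 × 10⁵ = 383 μL.
Diluent to add = V₂ − V₁ = 383 − 17.7 = 365 μL.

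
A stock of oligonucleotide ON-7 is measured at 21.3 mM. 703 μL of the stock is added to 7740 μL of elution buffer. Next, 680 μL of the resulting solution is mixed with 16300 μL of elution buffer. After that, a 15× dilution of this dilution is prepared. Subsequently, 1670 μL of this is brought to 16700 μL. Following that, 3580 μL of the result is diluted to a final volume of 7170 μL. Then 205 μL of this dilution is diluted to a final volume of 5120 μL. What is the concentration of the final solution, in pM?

9470 pM

Overall dilution factor = 12.01 × 24.97 × 15 × 10 × 2.003 × 24.98 = 2.25 × 10⁶.
21.3 mM / 2.25 × 10⁶ = 9.47 × 10⁻⁶ mM = 9470 pM.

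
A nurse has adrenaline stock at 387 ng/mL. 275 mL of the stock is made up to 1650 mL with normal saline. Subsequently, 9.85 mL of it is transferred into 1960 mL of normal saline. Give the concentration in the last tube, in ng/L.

Overall dilution factor = 6 × 200.0 = 1200.
387 ng/mL / 1200 = 0.323 ng/mL = 323 ng/L.

323 ng/L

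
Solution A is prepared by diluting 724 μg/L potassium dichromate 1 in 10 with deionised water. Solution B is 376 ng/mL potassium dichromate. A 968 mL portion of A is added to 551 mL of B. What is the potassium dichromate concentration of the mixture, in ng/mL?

183 ng/mL

C_A = 724 μg/L / 10 = 72.4 μg/L.
C_B = 376 ng/mL = 376 μg/L.
C_mix = (C_A·V_A + C_B·V_B)/(V_A + V_B) = (72.4×968 + 376×551) / 1519 = 183 μg/L = 183 ng/mL.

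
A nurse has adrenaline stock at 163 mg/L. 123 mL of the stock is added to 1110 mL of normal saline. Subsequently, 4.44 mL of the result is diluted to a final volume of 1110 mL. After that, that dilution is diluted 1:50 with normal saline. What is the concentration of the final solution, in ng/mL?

Overall dilution factor = 10.02 × 250 × 50 = 1.25 × 10⁵.
163 mg/L / 1.25 × 10⁵ = 1.30 × 10⁻³ mg/L = 1.30 ng/mL.

1.30 ng/mL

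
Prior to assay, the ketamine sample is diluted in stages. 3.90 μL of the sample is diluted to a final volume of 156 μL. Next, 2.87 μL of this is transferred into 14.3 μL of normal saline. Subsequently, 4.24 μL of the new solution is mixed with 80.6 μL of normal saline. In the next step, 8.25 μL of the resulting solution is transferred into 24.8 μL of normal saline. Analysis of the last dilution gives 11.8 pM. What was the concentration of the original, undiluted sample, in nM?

Overall dilution factor = 40 × 5.983 × 20.01 × 4.006 = 1.92 × 10⁴.
Original = 11.8 pM × 1.92 × 10⁴ = 2.26 × 10⁵ pM = 226 nM.

226 nM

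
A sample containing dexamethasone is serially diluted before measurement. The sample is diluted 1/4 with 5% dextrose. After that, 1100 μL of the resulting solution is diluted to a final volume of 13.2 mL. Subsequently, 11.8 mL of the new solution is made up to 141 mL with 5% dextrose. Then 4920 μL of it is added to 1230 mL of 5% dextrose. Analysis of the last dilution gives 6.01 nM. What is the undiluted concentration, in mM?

Overall dilution factor = 4 × 12 × 11.95 × 251 = 1.44 × 10⁵.
Original = 6.01 nM × 1.44 × 10⁵ = 8.65 × 10⁵ nM = 0.865 mM.

0.865 mM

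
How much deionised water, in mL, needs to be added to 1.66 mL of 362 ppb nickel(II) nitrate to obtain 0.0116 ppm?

0.0116 ppm = 11.6 ppb.
V₂ = C₁V₁/C₂ = 362 × 1.66 / 11.6 = 51.8 mL.
Diluent to add = V₂ − V₁ = 51.8 − 1.66 = 50.1 mL.

50.1 mL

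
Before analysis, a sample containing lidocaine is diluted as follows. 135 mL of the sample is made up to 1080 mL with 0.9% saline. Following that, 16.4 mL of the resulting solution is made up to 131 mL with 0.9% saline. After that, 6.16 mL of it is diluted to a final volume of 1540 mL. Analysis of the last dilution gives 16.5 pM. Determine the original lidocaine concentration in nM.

264 nM

Overall dilution factor = 8 × 7.988 × 250 = 1.60 × 10⁴.
Original = 16.5 pM × 1.60 × 10⁴ = 2.64 × 10⁵ pM = 264 nM.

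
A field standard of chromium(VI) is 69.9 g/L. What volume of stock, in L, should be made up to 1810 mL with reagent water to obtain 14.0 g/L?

V₁ = C₂V₂/C₁ = 14.0 × 1810 / 69.9 = 363 mL = 0.363 L.

0.363 L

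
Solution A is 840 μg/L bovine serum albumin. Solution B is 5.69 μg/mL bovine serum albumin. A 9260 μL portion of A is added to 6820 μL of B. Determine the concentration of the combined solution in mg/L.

C_B = 5.69 μg/mL = 5690 μg/L.
C_mix = (C_A·V_A + C_B·V_B)/(V_A + V_B) = (840×9260 + 5690×6820) / 16080 = 2897 μg/L = 2.90 mg/L.

2.90 mg/L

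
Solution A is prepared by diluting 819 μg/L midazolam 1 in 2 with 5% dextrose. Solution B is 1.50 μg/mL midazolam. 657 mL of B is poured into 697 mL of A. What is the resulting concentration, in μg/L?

939 μg/L

C_A = 819 μg/L / 2 = 410 μg/L.
C_B = 1.50 μg/mL = 1500 μg/L.
C_mix = (C_A·V_A + C_B·V_B)/(V_A + V_B) = (410×697 + 1500×657) / 1354 = 939 μg/L.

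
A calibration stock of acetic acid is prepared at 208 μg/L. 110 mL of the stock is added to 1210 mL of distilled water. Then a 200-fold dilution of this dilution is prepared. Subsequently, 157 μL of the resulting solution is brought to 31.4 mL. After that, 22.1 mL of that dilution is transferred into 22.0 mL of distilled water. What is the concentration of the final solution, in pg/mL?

0.217 pg/mL

Overall dilution factor = 12 × 200 × 200 × 1.995 = 9.58 × 10⁵.
208 μg/L / 9.58 × 10⁵ = 2.17 × 10⁻⁴ μg/L = 0.217 pg/mL.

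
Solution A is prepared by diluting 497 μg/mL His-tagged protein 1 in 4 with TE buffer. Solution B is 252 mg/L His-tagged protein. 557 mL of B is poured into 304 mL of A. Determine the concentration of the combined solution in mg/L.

207 mg/L

C_A = 497 μg/mL / 4 = 124 μg/mL.
C_B = 252 mg/L = 252 μg/mL.
C_mix = (C_A·V_A + C_B·V_B)/(V_A + V_B) = (124×304 + 252×557) / 861.0 = 207 μg/mL = 207 mg/L.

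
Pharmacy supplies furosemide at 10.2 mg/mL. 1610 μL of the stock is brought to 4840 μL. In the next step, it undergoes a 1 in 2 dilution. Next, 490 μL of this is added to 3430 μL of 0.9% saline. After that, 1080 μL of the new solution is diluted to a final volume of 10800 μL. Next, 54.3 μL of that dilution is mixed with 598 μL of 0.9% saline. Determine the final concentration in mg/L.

Overall dilution factor = 3.006 × 2 × 8 × 10 × 12.01 = 5778.
10.2 mg/mL / 5778 = 1.77 × 10⁻³ mg/mL = 1.77 mg/L.

1.77 mg/L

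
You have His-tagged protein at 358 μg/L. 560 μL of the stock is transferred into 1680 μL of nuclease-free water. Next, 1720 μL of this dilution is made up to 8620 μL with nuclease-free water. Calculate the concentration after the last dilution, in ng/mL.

17.9 ng/mL

Overall dilution factor = 4 × 5.012 = 20.0.
358 μg/L / 20.0 = 17.9 μg/L = 17.9 ng/mL.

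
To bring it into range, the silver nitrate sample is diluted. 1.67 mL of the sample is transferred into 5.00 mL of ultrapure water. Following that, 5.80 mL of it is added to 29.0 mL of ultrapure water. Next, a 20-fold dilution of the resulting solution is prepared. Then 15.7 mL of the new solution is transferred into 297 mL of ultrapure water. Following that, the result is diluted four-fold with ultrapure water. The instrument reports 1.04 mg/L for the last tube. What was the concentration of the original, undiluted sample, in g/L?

Overall dilution factor = 3.994 × 6 × 20 × 19.92 × 4 = 3.82 × 10⁴.
Original = 1.04 mg/L × 3.82 × 10⁴ = 3.97 × 10⁴ mg/L = 39.7 g/L.

39.7 g/L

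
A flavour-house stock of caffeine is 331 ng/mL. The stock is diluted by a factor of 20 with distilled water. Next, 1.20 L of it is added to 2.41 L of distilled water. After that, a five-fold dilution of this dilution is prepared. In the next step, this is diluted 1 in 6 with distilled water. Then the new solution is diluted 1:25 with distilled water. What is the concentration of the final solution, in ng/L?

7.34 ng/L

Overall dilution factor = 20 × 3.008 × 5 × 6 × 25 = 4.51 × 10⁴.
331 ng/mL / 4.51 × 10⁴ = 7.34 × 10⁻³ ng/mL = 7.34 ng/L.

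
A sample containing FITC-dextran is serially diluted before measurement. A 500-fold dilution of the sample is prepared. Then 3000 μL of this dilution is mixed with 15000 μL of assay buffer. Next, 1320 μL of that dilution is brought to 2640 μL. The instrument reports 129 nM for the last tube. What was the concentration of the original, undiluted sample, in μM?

Overall dilution factor = 500 × 6 × 2 = 6000.
Original = 129 nM × 6000 = 7.74 × 10⁵ nM = 774 μM.

774 μM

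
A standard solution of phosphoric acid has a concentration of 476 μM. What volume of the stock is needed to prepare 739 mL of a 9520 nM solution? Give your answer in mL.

14.8 mL

9520 nM = 9.52 μM.
V₁ = C₂V₂/C₁ = 9.52 × 739 / 476 = 14.8 mL.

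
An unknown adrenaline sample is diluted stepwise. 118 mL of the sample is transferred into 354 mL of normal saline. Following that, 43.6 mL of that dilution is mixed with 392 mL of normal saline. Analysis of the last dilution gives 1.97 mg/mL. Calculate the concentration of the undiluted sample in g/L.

78.7 g/L

Overall dilution factor = 4 × 9.991 = 40.0.
Original = 1.97 mg/mL × 40.0 = 78.7 mg/mL = 78.7 g/L.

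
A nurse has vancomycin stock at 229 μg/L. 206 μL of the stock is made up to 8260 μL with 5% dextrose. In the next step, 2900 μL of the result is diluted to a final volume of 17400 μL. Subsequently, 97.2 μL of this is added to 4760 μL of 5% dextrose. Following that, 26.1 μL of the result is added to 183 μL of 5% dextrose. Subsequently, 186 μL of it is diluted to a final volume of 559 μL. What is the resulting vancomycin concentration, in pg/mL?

0.791 pg/mL

Overall dilution factor = 40.10 × 6 × 49.97 × 8.011 × 3.005 = 2.89 × 10⁵.
229 μg/L / 2.89 × 10⁵ = 7.91 × 10⁻⁴ μg/L = 0.791 pg/mL.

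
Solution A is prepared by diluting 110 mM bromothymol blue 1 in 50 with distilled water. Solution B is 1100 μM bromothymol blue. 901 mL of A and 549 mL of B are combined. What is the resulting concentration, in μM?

C_A = 110 mM / 50 = 2.20 mM.
C_B = 1100 μM = 1.10 mM.
C_mix = (C_A·V_A + C_B·V_B)/(V_A + V_B) = (2.20×901 + 1.10×549) / 1450 = 1.78 mM = 1780 μM.

1780 μM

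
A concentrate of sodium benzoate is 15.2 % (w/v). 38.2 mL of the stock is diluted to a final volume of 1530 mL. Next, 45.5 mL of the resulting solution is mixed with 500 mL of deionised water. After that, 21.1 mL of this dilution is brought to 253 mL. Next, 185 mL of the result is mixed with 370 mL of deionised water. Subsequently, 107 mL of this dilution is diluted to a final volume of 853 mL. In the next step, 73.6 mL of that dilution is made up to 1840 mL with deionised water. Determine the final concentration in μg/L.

Overall dilution factor = 40.05 × 11.99 × 11.99 × 3 × 7.972 × 25 = 3.44 × 10⁶.
15.2 % (w/v) / 3.44 × 10⁶ = 4.42 × 10⁻⁶ % (w/v) = 44.2 μg/L.

44.2 μg/L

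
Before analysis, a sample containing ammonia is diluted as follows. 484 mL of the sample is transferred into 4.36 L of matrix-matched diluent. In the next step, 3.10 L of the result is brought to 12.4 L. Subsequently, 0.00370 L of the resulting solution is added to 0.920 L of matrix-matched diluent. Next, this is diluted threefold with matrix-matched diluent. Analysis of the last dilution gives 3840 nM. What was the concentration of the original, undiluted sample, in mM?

115 mM

Overall dilution factor = 10.01 × 4 × 249.6 × 3 = 3.00 × 10⁴.
Original = 3840 nM × 3.00 × 10⁴ = 1.15 × 10⁸ nM = 115 mM.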